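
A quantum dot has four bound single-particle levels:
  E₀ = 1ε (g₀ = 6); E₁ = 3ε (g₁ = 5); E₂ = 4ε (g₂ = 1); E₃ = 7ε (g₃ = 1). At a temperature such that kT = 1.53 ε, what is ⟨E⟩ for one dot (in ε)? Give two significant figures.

Eᵢ/kT = 0.6536, 1.961, 2.614, 4.575.
Z = Σ gᵢe^(−Eᵢ/kT) = 6·e^(−0.6536) + 5·e^(−1.961) + 1·e^(−2.614) + 1·e^(−4.575) = 3.121 + 0.7036 + 0.07324 + 0.01031 = 3.908.
⟨E⟩ = Σ Eᵢ gᵢe^(−Eᵢ/kT) / Z = (1·3.121 + 3·0.7036 + 4·0.07324 + 7·0.01031) / 3.908 = 1.4 ε.

1.4 ε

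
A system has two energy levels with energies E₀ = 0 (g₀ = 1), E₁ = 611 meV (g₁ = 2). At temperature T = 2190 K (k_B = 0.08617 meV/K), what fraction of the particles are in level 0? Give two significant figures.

k_BT = 0.08617 × 2190 K = 188.7 meV.
Eᵢ/kT = 0, 3.238.
Z = Σ gᵢe^(−Eᵢ/kT) = 1·e^(−0) + 2·e^(−3.238) = 1.000 + 0.07848 = 1.078.
P₀ = g₀ e^(−E₀/kT) / Z = 1.000/1.078 = 0.93.

0.93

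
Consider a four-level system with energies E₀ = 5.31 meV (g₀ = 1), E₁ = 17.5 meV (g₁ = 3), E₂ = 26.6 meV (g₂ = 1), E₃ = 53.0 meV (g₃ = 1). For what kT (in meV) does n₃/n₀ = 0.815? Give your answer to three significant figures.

n₃/n₀ = (g₃/g₀) exp[−(E₃−E₀)/kT] = 0.815.
⇒ (E₃−E₀)/kT = ln((1/1)/0.815) = ln(1.2270) = 0.20457.
kT = 47.69 meV / 0.20457 = 233 meV.

233 meV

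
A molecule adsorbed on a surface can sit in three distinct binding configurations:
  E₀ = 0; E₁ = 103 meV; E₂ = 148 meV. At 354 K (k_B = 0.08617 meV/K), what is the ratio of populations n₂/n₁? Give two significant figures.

0.23

k_BT = 0.08617 × 354 K = 30.50 meV.
n₂/n₁ = exp[−(E₂−E₁)/kT] = exp(−(45 meV)/(30.50 meV)) = exp(-1.475) = 0.23.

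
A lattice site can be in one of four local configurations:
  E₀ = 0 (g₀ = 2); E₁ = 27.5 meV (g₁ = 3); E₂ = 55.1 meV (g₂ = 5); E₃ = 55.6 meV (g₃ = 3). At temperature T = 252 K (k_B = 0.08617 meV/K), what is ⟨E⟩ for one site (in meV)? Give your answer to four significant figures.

16.68 meV

k_BT = 0.08617 × 252 K = 21.7148 meV.
Eᵢ/kT = 0, 1.26642, 2.53744, 2.56047.
Z = Σ gᵢe^(−Eᵢ/kT) = 2·e^(−0) + 3·e^(−1.26642) + 5·e^(−2.53744) + 3·e^(−2.56047) = 2.00000 + 0.845516 + 0.395343 + 0.231805 = 3.47266.
⟨E⟩ = Σ Eᵢ gᵢe^(−Eᵢ/kT) / Z = (0·2.00000 + 27.5·0.845516 + 55.1·0.395343 + 55.6·0.231805) / 3.47266 = 16.68 meV.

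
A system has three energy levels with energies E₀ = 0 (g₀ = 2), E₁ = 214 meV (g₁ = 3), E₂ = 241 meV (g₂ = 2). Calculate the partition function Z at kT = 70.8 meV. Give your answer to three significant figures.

Z = 2.21

Eᵢ/kT = 0, 3.0226, 3.4040.
Z = Σ gᵢe^(−Eᵢ/kT) = 2·e^(−0) + 3·e^(−3.0226) + 2·e^(−3.4040) = 2.0000 + 0.14602 + 0.066480 = 2.2125.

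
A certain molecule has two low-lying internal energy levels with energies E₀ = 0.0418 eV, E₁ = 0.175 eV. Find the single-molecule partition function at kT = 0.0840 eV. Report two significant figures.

Z = 0.73

Eᵢ/kT = 0.4976, 2.083.
Z = Σ e^(−Eᵢ/kT) = e^(−0.4976) + e^(−2.083) = 0.6080 + 0.1246 = 0.7326.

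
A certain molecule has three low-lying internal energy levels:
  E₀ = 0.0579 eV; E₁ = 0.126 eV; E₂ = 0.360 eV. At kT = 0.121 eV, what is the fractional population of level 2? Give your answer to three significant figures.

0.0499

Eᵢ/kT = 0.47851, 1.0413, 2.9752.
Z = Σ e^(−Eᵢ/kT) = e^(−0.47851) + e^(−1.0413) + e^(−2.9752) = 0.61971 + 0.35300 + 0.051037 = 1.0237.
P₂ = e^(−E₂/kT) / Z = 0.051037/1.0237 = 0.0499.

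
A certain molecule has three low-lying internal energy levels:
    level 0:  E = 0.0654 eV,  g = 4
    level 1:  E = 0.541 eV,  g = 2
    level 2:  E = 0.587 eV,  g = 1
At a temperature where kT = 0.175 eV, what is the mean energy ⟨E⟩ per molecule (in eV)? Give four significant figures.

Eᵢ/kT = 0.373714, 3.09143, 3.35429.
Z = Σ gᵢe^(−Eᵢ/kT) = 4·e^(−0.373714) + 2·e^(−3.09143) + 1·e^(−3.35429) = 2.75269 + 0.0908739 + 0.0349342 = 2.87850.
⟨E⟩ = Σ Eᵢ gᵢe^(−Eᵢ/kT) / Z = (0.0654·2.75269 + 0.541·0.0908739 + 0.587·0.0349342) / 2.87850 = 0.08674 eV.

0.08674 eV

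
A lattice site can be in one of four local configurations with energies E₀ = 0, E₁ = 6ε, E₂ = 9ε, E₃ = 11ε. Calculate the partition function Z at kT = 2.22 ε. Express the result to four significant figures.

Eᵢ/kT = 0, 2.70270, 4.05405, 4.95495.
Z = Σ e^(−Eᵢ/kT) = e^(−0) + e^(−2.70270) + e^(−4.05405) + e^(−4.95495) = 1.00000 + 0.0670243 + 0.0173520 + 0.00704843 = 1.09142.

Z = 1.091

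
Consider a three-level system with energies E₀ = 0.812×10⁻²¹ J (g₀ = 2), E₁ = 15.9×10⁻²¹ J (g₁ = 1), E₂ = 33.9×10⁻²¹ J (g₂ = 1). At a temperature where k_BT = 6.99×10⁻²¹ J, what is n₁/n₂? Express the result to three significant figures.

n₁/n₂ = (g₁/g₂) exp[−(E₁−E₂)/kT] = (1/1) × exp(−(-18.0 ×10⁻²¹ J)/(6.99 ×10⁻²¹ J)) = (1/1) × exp(2.5751) = 13.1.

13.1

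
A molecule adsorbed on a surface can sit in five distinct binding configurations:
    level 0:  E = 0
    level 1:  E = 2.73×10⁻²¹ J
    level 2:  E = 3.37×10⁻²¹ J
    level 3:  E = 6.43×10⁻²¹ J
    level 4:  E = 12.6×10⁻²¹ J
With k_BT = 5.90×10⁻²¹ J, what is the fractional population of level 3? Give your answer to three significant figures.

Eᵢ/kT = 0, 0.46271, 0.57119, 1.0898, 2.1356.
Z = Σ e^(−Eᵢ/kT) = e^(−0) + e^(−0.46271) + e^(−0.57119) + e^(−1.0898) + e^(−2.1356) = 1.0000 + 0.62958 + 0.56485 + 0.33628 + 0.11817 = 2.6489.
P₃ = e^(−E₃/kT) / Z = 0.33628/2.6489 = 0.127.

0.127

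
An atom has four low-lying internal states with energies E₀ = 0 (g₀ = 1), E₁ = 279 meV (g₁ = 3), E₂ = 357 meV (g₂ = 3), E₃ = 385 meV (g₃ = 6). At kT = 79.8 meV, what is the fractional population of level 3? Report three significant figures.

Eᵢ/kT = 0, 3.4962, 4.4737, 4.8246.
Z = Σ gᵢe^(−Eᵢ/kT) = 1·e^(−0) + 3·e^(−3.4962) + 3·e^(−4.4737) + 6·e^(−4.8246) = 1.0000 + 0.090937 + 0.034215 + 0.048179 = 1.1733.
P₃ = g₃ e^(−E₃/kT) / Z = 0.048179/1.1733 = 0.0411.

0.0411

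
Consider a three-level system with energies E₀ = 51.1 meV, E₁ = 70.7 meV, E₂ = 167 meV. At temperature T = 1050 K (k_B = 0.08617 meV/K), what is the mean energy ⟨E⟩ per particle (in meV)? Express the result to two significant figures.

k_BT = 0.08617 × 1050 K = 90.48 meV.
Eᵢ/kT = 0.5648, 0.7814, 1.846.
Z = Σ e^(−Eᵢ/kT) = e^(−0.5648) + e^(−0.7814) + e^(−1.846) = 0.5685 + 0.4578 + 0.1579 = 1.184.
⟨E⟩ = Σ Eᵢ e^(−Eᵢ/kT) / Z = (51.1·0.5685 + 70.7·0.4578 + 167·0.1579) / 1.184 = 74 meV.

74 meV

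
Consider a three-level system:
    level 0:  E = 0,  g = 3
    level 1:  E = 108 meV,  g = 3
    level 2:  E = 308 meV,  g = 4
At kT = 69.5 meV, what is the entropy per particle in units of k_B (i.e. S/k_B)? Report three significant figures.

1.63

Eᵢ/kT = 0, 1.5540, 4.4317.
Z = Σ gᵢe^(−Eᵢ/kT) = 3·e^(−0) + 3·e^(−1.5540) + 4·e^(−4.4317) = 3.0000 + 0.63420 + 0.047577 = 3.6818.
⟨E⟩ = Σ EᵢPᵢ = 22.583 meV.
S/k_B = ln Z + ⟨E⟩/kT = ln(3.6818) + 22.583/69.5 = 1.3034 + 0.32494 = 1.63.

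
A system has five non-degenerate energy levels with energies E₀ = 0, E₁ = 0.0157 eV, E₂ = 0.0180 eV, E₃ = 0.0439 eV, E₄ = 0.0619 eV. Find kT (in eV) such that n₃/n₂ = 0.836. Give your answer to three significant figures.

0.145 eV

n₃/n₂ = exp[−(E₃−E₂)/kT] = 0.836.
⇒ (E₃−E₂)/kT = ln(1/0.836) = ln(1.1962) = 0.17915.
kT = 0.0259 eV / 0.17915 = 0.145 eV.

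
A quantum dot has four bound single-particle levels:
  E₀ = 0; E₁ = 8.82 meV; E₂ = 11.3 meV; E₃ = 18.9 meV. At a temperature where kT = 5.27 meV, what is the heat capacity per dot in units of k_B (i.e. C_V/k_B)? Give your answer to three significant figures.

0.817

Eᵢ/kT = 0, 1.6736, 2.1442, 3.5863.
Z = Σ e^(−Eᵢ/kT) = e^(−0) + e^(−1.6736) + e^(−2.1442) + e^(−3.5863) = 1.0000 + 0.18757 + 0.11716 + 0.027701 = 1.3324.
⟨E⟩ = 2.6282 meV, ⟨E²⟩ = 29.606 meV².
C_V/k_B = (⟨E²⟩ − ⟨E⟩²)/(kT)² = (29.606 − 6.9074)/27.773 = 0.817.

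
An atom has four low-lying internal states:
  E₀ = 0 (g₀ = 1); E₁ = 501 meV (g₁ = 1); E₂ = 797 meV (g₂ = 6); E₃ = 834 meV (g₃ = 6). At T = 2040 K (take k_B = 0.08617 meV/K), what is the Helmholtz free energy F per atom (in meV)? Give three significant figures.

k_BT = 0.08617 × 2040 K = 175.79 meV.
Eᵢ/kT = 0, 2.8500, 4.5338, 4.7443.
Z = Σ gᵢe^(−Eᵢ/kT) = 1·e^(−0) + 1·e^(−2.8500) + 6·e^(−4.5338) + 6·e^(−4.7443) = 1.0000 + 0.057844 + 0.064439 + 0.052207 = 1.1745.
F = −kT ln Z = −175.79 × ln(1.1745) = −175.79 × 0.16084 = -28.3 meV.

-28.3 meV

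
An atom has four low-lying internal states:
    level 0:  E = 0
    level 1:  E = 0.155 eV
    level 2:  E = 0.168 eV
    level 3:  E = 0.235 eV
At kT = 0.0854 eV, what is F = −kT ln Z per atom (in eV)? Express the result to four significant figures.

Eᵢ/kT = 0, 1.81499, 1.96721, 2.75176.
Z = Σ e^(−Eᵢ/kT) = e^(−0) + e^(−1.81499) + e^(−1.96721) + e^(−2.75176) = 1.00000 + 0.162840 + 0.139846 + 0.0638154 = 1.36650.
F = −kT ln Z = −0.0854 × ln(1.36650) = −0.0854 × 0.312253 = -0.02667 eV.

-0.02667 eV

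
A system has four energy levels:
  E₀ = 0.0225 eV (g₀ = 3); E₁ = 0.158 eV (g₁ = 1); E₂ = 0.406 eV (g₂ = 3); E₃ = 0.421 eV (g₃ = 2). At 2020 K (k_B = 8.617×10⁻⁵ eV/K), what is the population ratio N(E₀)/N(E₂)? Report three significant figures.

k_BT = 8.617×10⁻⁵ × 2020 K = 0.17406 eV.
n₀/n₂ = (g₀/g₂) exp[−(E₀−E₂)/kT] = (3/3) × exp(−(-0.3835 eV)/(0.17406 eV)) = (3/3) × exp(2.2033) = 9.05.

9.05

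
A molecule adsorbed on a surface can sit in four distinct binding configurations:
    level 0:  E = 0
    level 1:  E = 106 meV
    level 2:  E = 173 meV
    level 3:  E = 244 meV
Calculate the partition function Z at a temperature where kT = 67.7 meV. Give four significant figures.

Eᵢ/kT = 0, 1.56573, 2.55539, 3.60414.
Z = Σ e^(−Eᵢ/kT) = e^(−0) + e^(−1.56573) + e^(−2.55539) + e^(−3.60414) = 1.00000 + 0.208935 + 0.0776619 + 0.0272108 = 1.31381.

Z = 1.314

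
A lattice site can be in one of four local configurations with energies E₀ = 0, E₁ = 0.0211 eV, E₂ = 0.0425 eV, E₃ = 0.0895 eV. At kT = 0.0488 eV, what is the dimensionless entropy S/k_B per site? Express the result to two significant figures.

Eᵢ/kT = 0, 0.4324, 0.8709, 1.834.
Z = Σ e^(−Eᵢ/kT) = e^(−0) + e^(−0.4324) + e^(−0.8709) + e^(−1.834) = 1.000 + 0.6489 + 0.4186 + 0.1598 = 2.227.
⟨E⟩ = Σ EᵢPᵢ = 0.02056 eV.
S/k_B = ln Z + ⟨E⟩/kT = ln(2.227) + 0.02056/0.0488 = 0.8007 + 0.4213 = 1.2.

1.2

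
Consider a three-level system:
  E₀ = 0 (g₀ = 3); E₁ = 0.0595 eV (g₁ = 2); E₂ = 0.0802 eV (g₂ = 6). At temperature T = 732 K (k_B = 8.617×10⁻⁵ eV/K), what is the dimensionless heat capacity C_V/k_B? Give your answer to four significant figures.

0.3480

k_BT = 8.617×10⁻⁵ × 732 K = 0.0630764 eV.
Eᵢ/kT = 0, 0.943301, 1.27147.
Z = Σ gᵢe^(−Eᵢ/kT) = 3·e^(−0) + 2·e^(−0.943301) + 6·e^(−1.27147) = 3.00000 + 0.778681 + 1.68251 = 5.46119.
⟨E⟩ = 0.0331922 eV, ⟨E²⟩ = 0.00248640 eV².
C_V/k_B = (⟨E²⟩ − ⟨E⟩²)/(kT)² = (0.00248640 − 0.00110172)/0.00397863 = 0.3480.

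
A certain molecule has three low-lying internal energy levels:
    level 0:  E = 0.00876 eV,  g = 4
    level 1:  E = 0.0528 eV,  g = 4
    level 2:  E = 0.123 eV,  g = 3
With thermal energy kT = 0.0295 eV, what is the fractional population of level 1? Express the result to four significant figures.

Eᵢ/kT = 0.296949, 1.78983, 4.16949.
Z = Σ gᵢe^(−Eᵢ/kT) = 4·e^(−0.296949) + 4·e^(−1.78983) + 3·e^(−4.16949) = 2.97233 + 0.667954 + 0.0463804 = 3.68666.
P₁ = g₁ e^(−E₁/kT) / Z = 0.667954/3.68666 = 0.1812.

0.1812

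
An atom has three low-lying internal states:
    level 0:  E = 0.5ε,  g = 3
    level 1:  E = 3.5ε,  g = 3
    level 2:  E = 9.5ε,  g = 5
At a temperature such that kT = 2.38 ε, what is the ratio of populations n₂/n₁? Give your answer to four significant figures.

n₂/n₁ = (g₂/g₁) exp[−(E₂−E₁)/kT] = (5/3) × exp(−(6.0ε)/(2.38ε)) = (5/3) × exp(-2.52101) = 0.1340.

0.1340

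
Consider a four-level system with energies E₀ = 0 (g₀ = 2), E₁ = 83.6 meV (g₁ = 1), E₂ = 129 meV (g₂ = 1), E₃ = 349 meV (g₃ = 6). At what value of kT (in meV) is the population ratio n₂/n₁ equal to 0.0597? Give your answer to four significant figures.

16.11 meV

n₂/n₁ = (g₂/g₁) exp[−(E₂−E₁)/kT] = 0.0597.
⇒ (E₂−E₁)/kT = ln((1/1)/0.0597) = ln(16.7504) = 2.81842.
kT = 45.4 meV / 2.81842 = 16.11 meV.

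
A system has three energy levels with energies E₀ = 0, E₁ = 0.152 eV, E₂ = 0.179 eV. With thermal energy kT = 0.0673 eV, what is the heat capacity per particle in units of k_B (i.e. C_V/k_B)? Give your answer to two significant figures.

0.75

Eᵢ/kT = 0, 2.259, 2.660.
Z = Σ e^(−Eᵢ/kT) = e^(−0) + e^(−2.259) + e^(−2.660) = 1.000 + 0.1045 + 0.06995 = 1.174.
⟨E⟩ = 0.02420 eV, ⟨E²⟩ = 0.003966 eV².
C_V/k_B = (⟨E²⟩ − ⟨E⟩²)/(kT)² = (0.003966 − 0.0005856)/0.004529 = 0.75.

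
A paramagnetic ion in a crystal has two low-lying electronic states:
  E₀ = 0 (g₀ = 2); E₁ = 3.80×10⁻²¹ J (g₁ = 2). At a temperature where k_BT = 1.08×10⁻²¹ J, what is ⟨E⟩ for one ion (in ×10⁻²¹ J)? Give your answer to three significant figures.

Eᵢ/kT = 0, 3.5185.
Z = Σ gᵢe^(−Eᵢ/kT) = 2·e^(−0) + 2·e^(−3.5185) = 2.0000 + 0.059288 = 2.0593.
⟨E⟩ = Σ Eᵢ gᵢe^(−Eᵢ/kT) / Z = (0·2.0000 + 3.80·0.059288) / 2.0593 = 0.109 ×10⁻²¹ J.

0.109 ×10⁻²¹ J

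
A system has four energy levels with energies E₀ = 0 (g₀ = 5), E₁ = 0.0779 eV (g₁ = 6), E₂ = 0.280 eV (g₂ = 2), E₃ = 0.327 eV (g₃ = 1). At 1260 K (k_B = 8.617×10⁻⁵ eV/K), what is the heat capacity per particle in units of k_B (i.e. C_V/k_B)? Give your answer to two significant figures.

k_BT = 8.617×10⁻⁵ × 1260 K = 0.1086 eV.
Eᵢ/kT = 0, 0.7173, 2.578, 3.011.
Z = Σ gᵢe^(−Eᵢ/kT) = 5·e^(−0) + 6·e^(−0.7173) + 2·e^(−2.578) + 1·e^(−3.011) = 5.000 + 2.928 + 0.1519 + 0.04924 = 8.129.
⟨E⟩ = 0.03527 eV, ⟨E²⟩ = 0.004298 eV².
C_V/k_B = (⟨E²⟩ − ⟨E⟩²)/(kT)² = (0.004298 − 0.001244)/0.01179 = 0.26.

0.26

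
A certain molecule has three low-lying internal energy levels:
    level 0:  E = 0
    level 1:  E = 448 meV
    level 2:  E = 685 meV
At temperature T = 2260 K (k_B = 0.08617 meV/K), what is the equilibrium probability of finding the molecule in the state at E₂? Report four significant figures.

0.02626

k_BT = 0.08617 × 2260 K = 194.744 meV.
Eᵢ/kT = 0, 2.30046, 3.51744.
Z = Σ e^(−Eᵢ/kT) = e^(−0) + e^(−2.30046) + e^(−3.51744) = 1.00000 + 0.100213 + 0.0296753 = 1.12989.
P₂ = e^(−E₂/kT) / Z = 0.0296753/1.12989 = 0.02626.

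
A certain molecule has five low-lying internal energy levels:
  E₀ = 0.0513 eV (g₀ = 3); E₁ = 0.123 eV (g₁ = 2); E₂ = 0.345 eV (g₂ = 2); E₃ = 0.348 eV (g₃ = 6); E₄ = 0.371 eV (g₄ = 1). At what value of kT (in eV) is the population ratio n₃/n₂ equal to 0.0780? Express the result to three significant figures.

n₃/n₂ = (g₃/g₂) exp[−(E₃−E₂)/kT] = 0.0780.
⇒ (E₃−E₂)/kT = ln((6/2)/0.0780) = ln(38.462) = 3.6497.
kT = 0.003 eV / 3.6497 = 0.000822 eV.

0.000822 eV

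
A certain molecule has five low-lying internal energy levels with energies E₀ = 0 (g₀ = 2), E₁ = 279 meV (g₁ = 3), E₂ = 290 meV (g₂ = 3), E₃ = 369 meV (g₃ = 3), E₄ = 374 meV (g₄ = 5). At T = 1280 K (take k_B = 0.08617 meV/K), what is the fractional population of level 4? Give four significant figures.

0.06170

k_BT = 0.08617 × 1280 K = 110.298 meV.
Eᵢ/kT = 0, 2.52951, 2.62924, 3.34548, 3.39081.
Z = Σ gᵢe^(−Eᵢ/kT) = 2·e^(−0) + 3·e^(−2.52951) + 3·e^(−2.62924) + 3·e^(−3.34548) + 5·e^(−3.39081) = 2.00000 + 0.239094 + 0.216400 + 0.105730 + 0.168407 = 2.72963.
P₄ = g₄ e^(−E₄/kT) / Z = 0.168407/2.72963 = 0.06170.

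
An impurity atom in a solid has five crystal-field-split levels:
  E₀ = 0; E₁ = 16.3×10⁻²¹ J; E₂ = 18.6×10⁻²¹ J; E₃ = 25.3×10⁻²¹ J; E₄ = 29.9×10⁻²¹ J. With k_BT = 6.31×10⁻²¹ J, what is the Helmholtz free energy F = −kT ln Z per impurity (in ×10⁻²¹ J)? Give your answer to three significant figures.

Eᵢ/kT = 0, 2.5832, 2.9477, 4.0095, 4.7385.
Z = Σ e^(−Eᵢ/kT) = e^(−0) + e^(−2.5832) + e^(−2.9477) + e^(−4.0095) + e^(−4.7385) = 1.0000 + 0.075532 + 0.052460 + 0.018142 + 0.0087518 = 1.1549.
F = −kT ln Z = −6.31 × ln(1.1549) = −6.31 × 0.14401 = -0.909 ×10⁻²¹ J.

-0.909 ×10⁻²¹ J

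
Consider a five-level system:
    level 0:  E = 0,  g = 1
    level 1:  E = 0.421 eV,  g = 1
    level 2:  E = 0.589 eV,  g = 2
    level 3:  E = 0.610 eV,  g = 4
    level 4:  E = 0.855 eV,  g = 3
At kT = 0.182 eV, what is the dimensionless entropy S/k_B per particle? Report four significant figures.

1.100

Eᵢ/kT = 0, 2.31319, 3.23626, 3.35165, 4.69780.
Z = Σ gᵢe^(−Eᵢ/kT) = 1·e^(−0) + 1·e^(−2.31319) + 2·e^(−3.23626) + 4·e^(−3.35165) + 3·e^(−4.69780) = 1.00000 + 0.0989451 + 0.0786213 + 0.140106 + 0.0273459 = 1.34502.
⟨E⟩ = Σ EᵢPᵢ = 0.146324 eV.
S/k_B = ln Z + ⟨E⟩/kT = ln(1.34502) + 0.146324/0.182 = 0.296409 + 0.803978 = 1.100.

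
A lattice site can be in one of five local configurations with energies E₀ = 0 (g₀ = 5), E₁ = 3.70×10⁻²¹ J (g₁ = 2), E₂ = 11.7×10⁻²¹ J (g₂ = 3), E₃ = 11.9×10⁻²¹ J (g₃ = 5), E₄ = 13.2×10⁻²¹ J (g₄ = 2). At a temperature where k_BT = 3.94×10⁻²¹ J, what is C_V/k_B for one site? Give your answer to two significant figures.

Eᵢ/kT = 0, 0.9391, 2.970, 3.020, 3.350.
Z = Σ gᵢe^(−Eᵢ/kT) = 5·e^(−0) + 2·e^(−0.9391) + 3·e^(−2.970) + 5·e^(−3.020) + 2·e^(−3.350) = 5.000 + 0.7820 + 0.1539 + 0.2440 + 0.07017 = 6.250.
⟨E⟩ = 1.364, ⟨E²⟩ = 12.57.
C_V/k_B = (⟨E²⟩ − ⟨E⟩²)/(kT)² = (12.57 − 1.860)/15.52 = 0.69.

0.69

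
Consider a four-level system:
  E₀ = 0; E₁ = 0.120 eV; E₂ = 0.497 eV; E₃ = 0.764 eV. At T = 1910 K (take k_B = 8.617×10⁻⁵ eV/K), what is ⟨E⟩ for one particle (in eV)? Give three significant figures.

k_BT = 8.617×10⁻⁵ × 1910 K = 0.16458 eV.
Eᵢ/kT = 0, 0.72913, 3.0198, 4.6421.
Z = Σ e^(−Eᵢ/kT) = e^(−0) + e^(−0.72913) + e^(−3.0198) + e^(−4.6421) = 1.0000 + 0.48233 + 0.048811 + 0.0096374 = 1.5408.
⟨E⟩ = Σ Eᵢ e^(−Eᵢ/kT) / Z = (0·1.0000 + 0.120·0.48233 + 0.497·0.048811 + 0.764·0.0096374) / 1.5408 = 0.0581 eV.

0.0581 eV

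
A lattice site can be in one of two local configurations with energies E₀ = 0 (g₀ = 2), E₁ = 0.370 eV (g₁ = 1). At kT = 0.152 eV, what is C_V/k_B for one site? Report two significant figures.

0.24

Eᵢ/kT = 0, 2.434.
Z = Σ gᵢe^(−Eᵢ/kT) = 2·e^(−0) + 1·e^(−2.434) = 2.000 + 0.08769 = 2.088.
⟨E⟩ = 0.01554 eV, ⟨E²⟩ = 0.005749 eV².
C_V/k_B = (⟨E²⟩ − ⟨E⟩²)/(kT)² = (0.005749 − 0.0002415)/0.02310 = 0.24.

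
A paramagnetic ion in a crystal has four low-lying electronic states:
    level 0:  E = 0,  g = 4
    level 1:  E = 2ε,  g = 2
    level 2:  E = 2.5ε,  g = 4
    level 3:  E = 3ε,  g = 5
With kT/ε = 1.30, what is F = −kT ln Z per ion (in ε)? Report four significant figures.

Eᵢ/kT = 0, 1.53846, 1.92308, 2.30769.
Z = Σ gᵢe^(−Eᵢ/kT) = 4·e^(−0) + 2·e^(−1.53846) + 4·e^(−1.92308) + 5·e^(−2.30769) = 4.00000 + 0.429423 + 0.584624 + 0.497454 = 5.51150.
F = −kT ln Z = −1.30 × ln(5.51150) = −1.30 × 1.70684 = -2.219 ε.

-2.219 ε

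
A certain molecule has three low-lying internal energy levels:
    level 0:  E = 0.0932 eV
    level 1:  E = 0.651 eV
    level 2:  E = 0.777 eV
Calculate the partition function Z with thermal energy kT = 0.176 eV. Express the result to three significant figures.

Eᵢ/kT = 0.52955, 3.6989, 4.4148.
Z = Σ e^(−Eᵢ/kT) = e^(−0.52955) + e^(−3.6989) + e^(−4.4148) = 0.58887 + 0.024751 + 0.012097 = 0.62572.

Z = 0.626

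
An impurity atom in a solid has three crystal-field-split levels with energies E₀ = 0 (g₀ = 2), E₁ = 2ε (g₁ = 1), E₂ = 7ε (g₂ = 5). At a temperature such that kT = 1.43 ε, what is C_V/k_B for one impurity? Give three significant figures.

Eᵢ/kT = 0, 1.3986, 4.8951.
Z = Σ gᵢe^(−Eᵢ/kT) = 2·e^(−0) + 1·e^(−1.3986) + 5·e^(−4.8951) = 2.0000 + 0.24694 + 0.037416 = 2.2844.
⟨E⟩ = 0.33085 ε, ⟨E²⟩ = 1.2350 ε².
C_V/k_B = (⟨E²⟩ − ⟨E⟩²)/(kT)² = (1.2350 − 0.10946)/2.0449 = 0.550.

0.550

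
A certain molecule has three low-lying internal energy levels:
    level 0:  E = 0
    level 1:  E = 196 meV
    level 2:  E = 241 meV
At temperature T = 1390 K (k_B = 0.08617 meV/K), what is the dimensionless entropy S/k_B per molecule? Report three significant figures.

0.726

k_BT = 0.08617 × 1390 K = 119.78 meV.
Eᵢ/kT = 0, 1.6363, 2.0120.
Z = Σ e^(−Eᵢ/kT) = e^(−0) + e^(−1.6363) + e^(−2.0120) = 1.0000 + 0.19470 + 0.13372 = 1.3284.
⟨E⟩ = Σ EᵢPᵢ = 52.987 meV.
S/k_B = ln Z + ⟨E⟩/kT = ln(1.3284) + 52.987/119.78 = 0.28398 + 0.44237 = 0.726.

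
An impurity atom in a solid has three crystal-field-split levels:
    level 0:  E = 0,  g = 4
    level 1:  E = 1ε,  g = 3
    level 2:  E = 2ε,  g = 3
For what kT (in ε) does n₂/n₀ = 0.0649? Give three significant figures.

0.817 ε

n₂/n₀ = (g₂/g₀) exp[−(E₂−E₀)/kT] = 0.0649.
⇒ (E₂−E₀)/kT = ln((3/4)/0.0649) = ln(11.556) = 2.4472.
kT = 2ε / 2.4472 = 0.817 ε.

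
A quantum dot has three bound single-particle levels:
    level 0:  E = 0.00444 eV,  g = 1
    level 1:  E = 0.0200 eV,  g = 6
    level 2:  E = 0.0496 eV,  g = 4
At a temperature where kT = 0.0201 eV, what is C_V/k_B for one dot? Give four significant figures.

Eᵢ/kT = 0.220896, 0.995025, 2.46766.
Z = Σ gᵢe^(−Eᵢ/kT) = 1·e^(−0.220896) + 6·e^(−0.995025) + 4·e^(−2.46766) = 0.801800 + 2.21829 + 0.339132 = 3.35922.
⟨E⟩ = 0.0192743 eV, ⟨E²⟩ = 0.000517216 eV².
C_V/k_B = (⟨E²⟩ − ⟨E⟩²)/(kT)² = (0.000517216 − 0.000371499)/0.000404010 = 0.3607.

0.3607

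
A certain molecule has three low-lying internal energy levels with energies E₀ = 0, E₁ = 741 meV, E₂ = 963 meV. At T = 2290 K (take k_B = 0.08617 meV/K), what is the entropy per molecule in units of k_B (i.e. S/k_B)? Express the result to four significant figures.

0.1517

k_BT = 0.08617 × 2290 K = 197.329 meV.
Eᵢ/kT = 0, 3.75515, 4.88017.
Z = Σ e^(−Eᵢ/kT) = e^(−0) + e^(−3.75515) + e^(−4.88017) = 1.00000 + 0.0233969 + 0.00759572 = 1.03099.
⟨E⟩ = Σ EᵢPᵢ = 23.9108 meV.
S/k_B = ln Z + ⟨E⟩/kT = ln(1.03099) + 23.9108/197.329 = 0.0305195 + 0.121172 = 0.1517.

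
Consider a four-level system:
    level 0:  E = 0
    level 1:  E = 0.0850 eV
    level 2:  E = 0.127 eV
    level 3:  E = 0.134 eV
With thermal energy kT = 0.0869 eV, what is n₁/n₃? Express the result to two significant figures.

1.8

n₁/n₃ = exp[−(E₁−E₃)/kT] = exp(−(-0.0490 eV)/(0.0869 eV)) = exp(0.5639) = 1.8.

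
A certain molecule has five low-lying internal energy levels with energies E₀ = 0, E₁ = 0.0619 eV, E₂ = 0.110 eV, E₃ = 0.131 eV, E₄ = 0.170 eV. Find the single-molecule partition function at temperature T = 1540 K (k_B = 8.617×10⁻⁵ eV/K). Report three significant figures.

k_BT = 8.617×10⁻⁵ × 1540 K = 0.13270 eV.
Eᵢ/kT = 0, 0.46647, 0.82894, 0.98719, 1.2811.
Z = Σ e^(−Eᵢ/kT) = e^(−0) + e^(−0.46647) + e^(−0.82894) + e^(−0.98719) + e^(−1.2811) = 1.0000 + 0.62721 + 0.43651 + 0.37262 + 0.27773 = 2.7141.

Z = 2.71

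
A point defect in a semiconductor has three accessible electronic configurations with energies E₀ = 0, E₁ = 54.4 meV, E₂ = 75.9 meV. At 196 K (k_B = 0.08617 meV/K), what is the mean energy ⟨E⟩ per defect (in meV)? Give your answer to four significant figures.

2.873 meV

k_BT = 0.08617 × 196 K = 16.8893 meV.
Eᵢ/kT = 0, 3.22097, 4.49397.
Z = Σ e^(−Eᵢ/kT) = e^(−0) + e^(−3.22097) + e^(−4.49397) = 1.00000 + 0.0399163 + 0.0111762 = 1.05109.
⟨E⟩ = Σ Eᵢ e^(−Eᵢ/kT) / Z = (0·1.00000 + 54.4·0.0399163 + 75.9·0.0111762) / 1.05109 = 2.873 meV.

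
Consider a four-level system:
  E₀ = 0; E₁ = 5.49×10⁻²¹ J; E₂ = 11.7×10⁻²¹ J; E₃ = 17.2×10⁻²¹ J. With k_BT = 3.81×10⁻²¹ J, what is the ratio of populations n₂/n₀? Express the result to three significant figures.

n₂/n₀ = exp[−(E₂−E₀)/kT] = exp(−(11.7 ×10⁻²¹ J)/(3.81 ×10⁻²¹ J)) = exp(-3.0709) = 0.0464.

0.0464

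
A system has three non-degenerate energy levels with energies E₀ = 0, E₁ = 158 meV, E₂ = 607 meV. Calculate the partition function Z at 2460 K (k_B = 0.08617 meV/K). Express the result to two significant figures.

k_BT = 0.08617 × 2460 K = 212.0 meV.
Eᵢ/kT = 0, 0.7453, 2.863.
Z = Σ e^(−Eᵢ/kT) = e^(−0) + e^(−0.7453) + e^(−2.863) = 1.000 + 0.4746 + 0.05710 = 1.532.

Z = 1.5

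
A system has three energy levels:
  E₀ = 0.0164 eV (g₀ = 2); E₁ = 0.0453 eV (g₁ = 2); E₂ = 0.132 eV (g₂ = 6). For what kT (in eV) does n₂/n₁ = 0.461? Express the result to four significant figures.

n₂/n₁ = (g₂/g₁) exp[−(E₂−E₁)/kT] = 0.461.
⇒ (E₂−E₁)/kT = ln((6/2)/0.461) = ln(6.50759) = 1.87297.
kT = 0.0867 eV / 1.87297 = 0.04629 eV.

0.04629 eV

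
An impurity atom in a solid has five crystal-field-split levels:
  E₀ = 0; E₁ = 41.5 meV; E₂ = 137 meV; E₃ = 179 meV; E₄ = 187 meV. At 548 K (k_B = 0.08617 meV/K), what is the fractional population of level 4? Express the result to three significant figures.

k_BT = 0.08617 × 548 K = 47.221 meV.
Eᵢ/kT = 0, 0.87885, 2.9013, 3.7907, 3.9601.
Z = Σ e^(−Eᵢ/kT) = e^(−0) + e^(−0.87885) + e^(−2.9013) + e^(−3.7907) + e^(−3.9601) = 1.0000 + 0.41526 + 0.054952 + 0.022580 + 0.019061 = 1.5119.
P₄ = e^(−E₄/kT) / Z = 0.019061/1.5119 = 0.0126.

0.0126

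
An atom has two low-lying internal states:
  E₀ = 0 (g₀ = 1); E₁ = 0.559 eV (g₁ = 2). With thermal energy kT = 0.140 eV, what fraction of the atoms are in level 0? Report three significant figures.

Eᵢ/kT = 0, 3.9929.
Z = Σ gᵢe^(−Eᵢ/kT) = 1·e^(−0) + 2·e^(−3.9929) = 1.0000 + 0.036892 = 1.0369.
P₀ = g₀ e^(−E₀/kT) / Z = 1.0000/1.0369 = 0.964.

0.964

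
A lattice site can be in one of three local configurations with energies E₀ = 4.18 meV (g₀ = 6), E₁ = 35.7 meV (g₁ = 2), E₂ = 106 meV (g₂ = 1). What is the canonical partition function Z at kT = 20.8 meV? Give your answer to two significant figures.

Z = 5.3

Eᵢ/kT = 0.2010, 1.716, 5.096.
Z = Σ gᵢe^(−Eᵢ/kT) = 6·e^(−0.2010) + 2·e^(−1.716) + 1·e^(−5.096) = 4.907 + 0.3596 + 0.006121 = 5.273.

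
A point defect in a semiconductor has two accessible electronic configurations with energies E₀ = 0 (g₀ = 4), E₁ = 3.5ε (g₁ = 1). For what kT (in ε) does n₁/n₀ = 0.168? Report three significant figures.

8.81 ε

n₁/n₀ = (g₁/g₀) exp[−(E₁−E₀)/kT] = 0.168.
⇒ (E₁−E₀)/kT = ln((1/4)/0.168) = ln(1.4881) = 0.39750.
kT = 3.5ε / 0.39750 = 8.81 ε.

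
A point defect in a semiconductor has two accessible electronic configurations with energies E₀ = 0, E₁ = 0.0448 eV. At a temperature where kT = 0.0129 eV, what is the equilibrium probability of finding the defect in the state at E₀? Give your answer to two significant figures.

Eᵢ/kT = 0, 3.473.
Z = Σ e^(−Eᵢ/kT) = e^(−0) + e^(−3.473) = 1.000 + 0.03102 = 1.031.
P₀ = e^(−E₀/kT) / Z = 1.000/1.031 = 0.97.

0.97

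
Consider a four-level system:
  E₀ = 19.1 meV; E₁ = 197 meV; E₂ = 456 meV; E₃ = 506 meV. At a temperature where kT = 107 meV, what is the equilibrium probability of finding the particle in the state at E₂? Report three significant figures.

0.0138

Eᵢ/kT = 0.17850, 1.8411, 4.2617, 4.7290.
Z = Σ e^(−Eᵢ/kT) = e^(−0.17850) + e^(−1.8411) + e^(−4.2617) + e^(−4.7290) = 0.83652 + 0.15864 + 0.014098 + 0.0088353 = 1.0181.
P₂ = e^(−E₂/kT) / Z = 0.014098/1.0181 = 0.0138.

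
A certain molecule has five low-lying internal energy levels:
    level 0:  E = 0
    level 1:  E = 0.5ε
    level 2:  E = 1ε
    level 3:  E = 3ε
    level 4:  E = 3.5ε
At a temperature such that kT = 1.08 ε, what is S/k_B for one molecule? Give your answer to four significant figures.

Eᵢ/kT = 0, 0.462963, 0.925926, 2.77778, 3.24074.
Z = Σ e^(−Eᵢ/kT) = e^(−0) + e^(−0.462963) + e^(−0.925926) + e^(−2.77778) + e^(−3.24074) = 1.00000 + 0.629416 + 0.396164 + 0.0621764 + 0.0391349 = 2.12689.
⟨E⟩ = Σ EᵢPᵢ = 0.486331 ε.
S/k_B = ln Z + ⟨E⟩/kT = ln(2.12689) + 0.486331/1.08 = 0.754661 + 0.450306 = 1.205.

1.205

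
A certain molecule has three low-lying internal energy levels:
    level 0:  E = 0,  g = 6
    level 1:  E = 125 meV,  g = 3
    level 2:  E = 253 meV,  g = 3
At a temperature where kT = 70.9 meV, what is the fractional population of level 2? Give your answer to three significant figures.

Eᵢ/kT = 0, 1.7630, 3.5684.
Z = Σ gᵢe^(−Eᵢ/kT) = 6·e^(−0) + 3·e^(−1.7630) + 3·e^(−3.5684) = 6.0000 + 0.51459 + 0.084603 = 6.5992.
P₂ = g₂ e^(−E₂/kT) / Z = 0.084603/6.5992 = 0.0128.

0.0128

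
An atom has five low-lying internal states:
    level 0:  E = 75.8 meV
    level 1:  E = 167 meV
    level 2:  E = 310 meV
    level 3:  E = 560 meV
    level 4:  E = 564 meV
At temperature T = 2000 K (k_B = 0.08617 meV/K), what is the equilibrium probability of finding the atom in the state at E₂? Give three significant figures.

k_BT = 0.08617 × 2000 K = 172.34 meV.
Eᵢ/kT = 0.43983, 0.96901, 1.7988, 3.2494, 3.2726.
Z = Σ e^(−Eᵢ/kT) = e^(−0.43983) + e^(−0.96901) + e^(−1.7988) + e^(−3.2494) + e^(−3.2726) = 0.64415 + 0.37946 + 0.16550 + 0.038797 + 0.037908 = 1.2658.
P₂ = e^(−E₂/kT) / Z = 0.16550/1.2658 = 0.131.

0.131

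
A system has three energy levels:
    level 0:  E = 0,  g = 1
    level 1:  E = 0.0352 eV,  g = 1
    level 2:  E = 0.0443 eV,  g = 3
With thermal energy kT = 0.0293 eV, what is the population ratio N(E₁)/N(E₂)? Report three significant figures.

0.455

n₁/n₂ = (g₁/g₂) exp[−(E₁−E₂)/kT] = (1/3) × exp(−(-0.0091 eV)/(0.0293 eV)) = (1/3) × exp(0.31058) = 0.455.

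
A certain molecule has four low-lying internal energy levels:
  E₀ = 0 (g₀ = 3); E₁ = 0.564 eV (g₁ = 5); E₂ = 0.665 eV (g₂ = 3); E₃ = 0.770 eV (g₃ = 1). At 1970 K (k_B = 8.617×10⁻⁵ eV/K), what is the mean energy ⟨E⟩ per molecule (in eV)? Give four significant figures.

k_BT = 8.617×10⁻⁵ × 1970 K = 0.169755 eV.
Eᵢ/kT = 0, 3.32244, 3.91741, 4.53595.
Z = Σ gᵢe^(−Eᵢ/kT) = 3·e^(−0) + 5·e^(−3.32244) + 3·e^(−3.91741) + 1·e^(−4.53595) = 3.00000 + 0.180324 + 0.0596776 + 0.0107167 = 3.25072.
⟨E⟩ = Σ Eᵢ gᵢe^(−Eᵢ/kT) / Z = (0·3.00000 + 0.564·0.180324 + 0.665·0.0596776 + 0.770·0.0107167) / 3.25072 = 0.04603 eV.

0.04603 eV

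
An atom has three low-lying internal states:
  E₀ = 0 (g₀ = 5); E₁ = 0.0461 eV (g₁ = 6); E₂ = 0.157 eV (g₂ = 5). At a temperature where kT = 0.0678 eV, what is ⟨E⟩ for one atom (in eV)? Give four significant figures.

0.02550 eV

Eᵢ/kT = 0, 0.679941, 2.31563.
Z = Σ gᵢe^(−Eᵢ/kT) = 5·e^(−0) + 6·e^(−0.679941) + 5·e^(−2.31563) = 5.00000 + 3.03988 + 0.493520 = 8.53340.
⟨E⟩ = Σ Eᵢ gᵢe^(−Eᵢ/kT) / Z = (0·5.00000 + 0.0461·3.03988 + 0.157·0.493520) / 8.53340 = 0.02550 eV.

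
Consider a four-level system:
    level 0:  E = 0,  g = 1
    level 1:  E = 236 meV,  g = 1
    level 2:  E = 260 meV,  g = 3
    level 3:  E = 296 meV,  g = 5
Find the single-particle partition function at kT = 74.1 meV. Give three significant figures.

Eᵢ/kT = 0, 3.1849, 3.5088, 3.9946.
Z = Σ gᵢe^(−Eᵢ/kT) = 1·e^(−0) + 1·e^(−3.1849) + 3·e^(−3.5088) + 5·e^(−3.9946) = 1.0000 + 0.041382 + 0.089798 + 0.092074 = 1.2233.

Z = 1.22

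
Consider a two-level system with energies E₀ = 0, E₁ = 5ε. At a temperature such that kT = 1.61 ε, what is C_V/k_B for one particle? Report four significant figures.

Eᵢ/kT = 0, 3.10559.
Z = Σ e^(−Eᵢ/kT) = e^(−0) + e^(−3.10559) = 1.00000 + 0.0447981 = 1.04480.
⟨E⟩ = 0.214386 ε, ⟨E²⟩ = 1.07193 ε².
C_V/k_B = (⟨E²⟩ − ⟨E⟩²)/(kT)² = (1.07193 − 0.0459614)/2.59210 = 0.3958.

0.3958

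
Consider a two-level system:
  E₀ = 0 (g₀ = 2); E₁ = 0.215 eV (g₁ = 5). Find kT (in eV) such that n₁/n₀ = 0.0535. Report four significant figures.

0.05593 eV

n₁/n₀ = (g₁/g₀) exp[−(E₁−E₀)/kT] = 0.0535.
⇒ (E₁−E₀)/kT = ln((5/2)/0.0535) = ln(46.7290) = 3.84436.
kT = 0.215 eV / 3.84436 = 0.05593 eV.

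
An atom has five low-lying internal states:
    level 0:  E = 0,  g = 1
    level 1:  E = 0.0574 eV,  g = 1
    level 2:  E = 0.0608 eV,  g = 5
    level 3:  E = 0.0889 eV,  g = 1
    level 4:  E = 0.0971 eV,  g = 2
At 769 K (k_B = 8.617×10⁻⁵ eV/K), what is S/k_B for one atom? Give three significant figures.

2.20

k_BT = 8.617×10⁻⁵ × 769 K = 0.066265 eV.
Eᵢ/kT = 0, 0.86622, 0.91753, 1.3416, 1.4653.
Z = Σ gᵢe^(−Eᵢ/kT) = 1·e^(−0) + 1·e^(−0.86622) + 5·e^(−0.91753) + 1·e^(−1.3416) + 2·e^(−1.4653) = 1.0000 + 0.42054 + 1.9975 + 0.26143 + 0.46202 = 4.1415.
⟨E⟩ = Σ EᵢPᵢ = 0.051597 eV.
S/k_B = ln Z + ⟨E⟩/kT = ln(4.1415) + 0.051597/0.066265 = 1.4211 + 0.77865 = 2.20.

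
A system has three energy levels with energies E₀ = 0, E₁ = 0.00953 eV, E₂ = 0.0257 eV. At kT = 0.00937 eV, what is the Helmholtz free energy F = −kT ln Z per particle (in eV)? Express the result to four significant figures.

-0.003325 eV

Eᵢ/kT = 0, 1.01708, 2.74280.
Z = Σ e^(−Eᵢ/kT) = e^(−0) + e^(−1.01708) + e^(−2.74280) = 1.00000 + 0.361649 + 0.0643898 = 1.42604.
F = −kT ln Z = −0.00937 × ln(1.42604) = −0.00937 × 0.354901 = -0.003325 eV.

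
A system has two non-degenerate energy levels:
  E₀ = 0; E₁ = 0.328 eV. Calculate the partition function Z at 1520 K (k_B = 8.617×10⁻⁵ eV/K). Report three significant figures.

k_BT = 8.617×10⁻⁵ × 1520 K = 0.13098 eV.
Eᵢ/kT = 0, 2.5042.
Z = Σ e^(−Eᵢ/kT) = e^(−0) + e^(−2.5042) = 1.0000 + 0.081741 = 1.0817.

Z = 1.08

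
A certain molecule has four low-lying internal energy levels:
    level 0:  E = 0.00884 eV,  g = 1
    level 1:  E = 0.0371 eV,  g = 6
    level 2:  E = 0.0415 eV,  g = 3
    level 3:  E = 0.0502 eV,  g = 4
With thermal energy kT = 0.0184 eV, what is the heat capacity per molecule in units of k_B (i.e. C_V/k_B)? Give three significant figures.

Eᵢ/kT = 0.48043, 2.0163, 2.2554, 2.7283.
Z = Σ gᵢe^(−Eᵢ/kT) = 1·e^(−0.48043) + 6·e^(−2.0163) + 3·e^(−2.2554) + 4·e^(−2.7283) = 0.61852 + 0.79888 + 0.31449 + 0.26132 = 1.9932.
⟨E⟩ = 0.030742 eV, ⟨E²⟩ = 0.0011780 eV².
C_V/k_B = (⟨E²⟩ − ⟨E⟩²)/(kT)² = (0.0011780 − 0.00094507)/0.00033856 = 0.688.

0.688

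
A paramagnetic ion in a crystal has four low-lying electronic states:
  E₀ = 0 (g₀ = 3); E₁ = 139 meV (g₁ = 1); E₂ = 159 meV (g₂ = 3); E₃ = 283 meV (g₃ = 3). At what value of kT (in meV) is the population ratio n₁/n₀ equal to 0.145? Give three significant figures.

n₁/n₀ = (g₁/g₀) exp[−(E₁−E₀)/kT] = 0.145.
⇒ (E₁−E₀)/kT = ln((1/3)/0.145) = ln(2.2989) = 0.83243.
kT = 139 meV / 0.83243 = 167 meV.

167 meV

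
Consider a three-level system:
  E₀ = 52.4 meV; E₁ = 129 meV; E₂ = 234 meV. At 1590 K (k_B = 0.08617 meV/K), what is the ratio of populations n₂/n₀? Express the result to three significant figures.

k_BT = 0.08617 × 1590 K = 137.01 meV.
n₂/n₀ = exp[−(E₂−E₀)/kT] = exp(−(181.6 meV)/(137.01 meV)) = exp(-1.3255) = 0.266.

0.266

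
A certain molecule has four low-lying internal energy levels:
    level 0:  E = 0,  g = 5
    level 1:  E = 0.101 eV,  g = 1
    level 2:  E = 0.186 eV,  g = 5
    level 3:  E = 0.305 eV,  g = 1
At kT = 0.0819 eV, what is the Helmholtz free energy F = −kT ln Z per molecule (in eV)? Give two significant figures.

Eᵢ/kT = 0, 1.233, 2.271, 3.724.
Z = Σ gᵢe^(−Eᵢ/kT) = 5·e^(−0) + 1·e^(−1.233) + 5·e^(−2.271) + 1·e^(−3.724) = 5.000 + 0.2914 + 0.5160 + 0.02414 = 5.832.
F = −kT ln Z = −0.0819 × ln(5.832) = −0.0819 × 1.763 = -0.14 eV.

-0.14 eV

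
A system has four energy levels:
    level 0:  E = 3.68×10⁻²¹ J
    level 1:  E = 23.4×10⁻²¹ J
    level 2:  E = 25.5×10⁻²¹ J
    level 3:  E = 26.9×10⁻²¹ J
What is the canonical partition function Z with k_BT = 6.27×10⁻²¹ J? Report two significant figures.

Z = 0.61

Eᵢ/kT = 0.5869, 3.732, 4.067, 4.290.
Z = Σ e^(−Eᵢ/kT) = e^(−0.5869) + e^(−3.732) + e^(−4.067) + e^(−4.290) = 0.5560 + 0.02394 + 0.01713 + 0.01370 = 0.6108.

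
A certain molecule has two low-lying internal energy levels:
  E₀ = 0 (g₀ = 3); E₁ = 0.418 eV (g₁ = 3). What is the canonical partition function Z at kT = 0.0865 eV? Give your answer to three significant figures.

Z = 3.02

Eᵢ/kT = 0, 4.8324.
Z = Σ gᵢe^(−Eᵢ/kT) = 3·e^(−0) + 3·e^(−4.8324) = 3.0000 + 0.023902 = 3.0239.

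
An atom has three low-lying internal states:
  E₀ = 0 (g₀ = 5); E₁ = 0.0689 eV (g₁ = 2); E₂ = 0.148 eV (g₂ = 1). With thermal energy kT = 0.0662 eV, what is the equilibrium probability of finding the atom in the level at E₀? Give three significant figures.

0.860

Eᵢ/kT = 0, 1.0408, 2.2356.
Z = Σ gᵢe^(−Eᵢ/kT) = 5·e^(−0) + 2·e^(−1.0408) + 1·e^(−2.2356) = 5.0000 + 0.70634 + 0.10693 = 5.8133.
P₀ = g₀ e^(−E₀/kT) / Z = 5.0000/5.8133 = 0.860.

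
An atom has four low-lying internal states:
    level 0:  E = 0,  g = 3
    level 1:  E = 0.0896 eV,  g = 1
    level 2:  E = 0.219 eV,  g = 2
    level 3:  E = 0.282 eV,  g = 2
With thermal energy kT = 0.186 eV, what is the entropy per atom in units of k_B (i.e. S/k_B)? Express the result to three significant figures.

Eᵢ/kT = 0, 0.48172, 1.1774, 1.5161.
Z = Σ gᵢe^(−Eᵢ/kT) = 3·e^(−0) + 1·e^(−0.48172) + 2·e^(−1.1774) + 2·e^(−1.5161) = 3.0000 + 0.61772 + 0.61616 + 0.43913 = 4.6730.
⟨E⟩ = Σ EᵢPᵢ = 0.067221 eV.
S/k_B = ln Z + ⟨E⟩/kT = ln(4.6730) + 0.067221/0.186 = 1.5418 + 0.36140 = 1.90.

1.90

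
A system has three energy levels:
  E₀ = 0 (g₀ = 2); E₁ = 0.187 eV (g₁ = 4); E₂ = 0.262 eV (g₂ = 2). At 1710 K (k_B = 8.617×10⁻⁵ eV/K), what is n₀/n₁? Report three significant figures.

k_BT = 8.617×10⁻⁵ × 1710 K = 0.14735 eV.
n₀/n₁ = (g₀/g₁) exp[−(E₀−E₁)/kT] = (2/4) × exp(−(-0.187 eV)/(0.14735 eV)) = (2/4) × exp(1.2691) = 1.78.

1.78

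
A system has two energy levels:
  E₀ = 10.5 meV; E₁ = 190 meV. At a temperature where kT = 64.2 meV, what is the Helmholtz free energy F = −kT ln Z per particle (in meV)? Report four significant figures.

6.695 meV

Eᵢ/kT = 0.163551, 2.95950.
Z = Σ e^(−Eᵢ/kT) = e^(−0.163551) + e^(−2.95950) = 0.849123 + 0.0518448 = 0.900968.
F = −kT ln Z = −64.2 × ln(0.900968) = −64.2 × -0.104286 = 6.695 meV.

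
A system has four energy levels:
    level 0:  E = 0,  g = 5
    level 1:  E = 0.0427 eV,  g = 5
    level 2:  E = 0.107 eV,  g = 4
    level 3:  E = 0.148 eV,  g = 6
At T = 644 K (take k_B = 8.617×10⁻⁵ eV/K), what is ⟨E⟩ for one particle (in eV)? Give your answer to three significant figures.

k_BT = 8.617×10⁻⁵ × 644 K = 0.055493 eV.
Eᵢ/kT = 0, 0.76947, 1.9282, 2.6670.
Z = Σ gᵢe^(−Eᵢ/kT) = 5·e^(−0) + 5·e^(−0.76947) + 4·e^(−1.9282) + 6·e^(−2.6670) = 5.0000 + 2.3163 + 0.58164 + 0.41676 = 8.3147.
⟨E⟩ = Σ Eᵢ gᵢe^(−Eᵢ/kT) / Z = (0·5.0000 + 0.0427·2.3163 + 0.107·0.58164 + 0.148·0.41676) / 8.3147 = 0.0268 eV.

0.0268 eV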